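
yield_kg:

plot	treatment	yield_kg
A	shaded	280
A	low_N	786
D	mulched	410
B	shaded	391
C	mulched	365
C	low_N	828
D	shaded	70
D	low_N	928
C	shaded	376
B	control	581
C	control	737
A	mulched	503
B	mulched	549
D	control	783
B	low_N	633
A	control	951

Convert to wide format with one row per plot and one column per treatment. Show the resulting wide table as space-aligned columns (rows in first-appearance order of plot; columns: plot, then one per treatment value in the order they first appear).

plot  shaded  low_N  mulched  control
A     280     786    503      951    
D     70      928    410      783    
B     391     633    549      581    
C     376     828    365      737    

Columns: plot plus the 4 distinct treatment values (shaded, low_N, mulched, control).
For example, row A column shaded takes yield_kg=280 from the long row (A, shaded).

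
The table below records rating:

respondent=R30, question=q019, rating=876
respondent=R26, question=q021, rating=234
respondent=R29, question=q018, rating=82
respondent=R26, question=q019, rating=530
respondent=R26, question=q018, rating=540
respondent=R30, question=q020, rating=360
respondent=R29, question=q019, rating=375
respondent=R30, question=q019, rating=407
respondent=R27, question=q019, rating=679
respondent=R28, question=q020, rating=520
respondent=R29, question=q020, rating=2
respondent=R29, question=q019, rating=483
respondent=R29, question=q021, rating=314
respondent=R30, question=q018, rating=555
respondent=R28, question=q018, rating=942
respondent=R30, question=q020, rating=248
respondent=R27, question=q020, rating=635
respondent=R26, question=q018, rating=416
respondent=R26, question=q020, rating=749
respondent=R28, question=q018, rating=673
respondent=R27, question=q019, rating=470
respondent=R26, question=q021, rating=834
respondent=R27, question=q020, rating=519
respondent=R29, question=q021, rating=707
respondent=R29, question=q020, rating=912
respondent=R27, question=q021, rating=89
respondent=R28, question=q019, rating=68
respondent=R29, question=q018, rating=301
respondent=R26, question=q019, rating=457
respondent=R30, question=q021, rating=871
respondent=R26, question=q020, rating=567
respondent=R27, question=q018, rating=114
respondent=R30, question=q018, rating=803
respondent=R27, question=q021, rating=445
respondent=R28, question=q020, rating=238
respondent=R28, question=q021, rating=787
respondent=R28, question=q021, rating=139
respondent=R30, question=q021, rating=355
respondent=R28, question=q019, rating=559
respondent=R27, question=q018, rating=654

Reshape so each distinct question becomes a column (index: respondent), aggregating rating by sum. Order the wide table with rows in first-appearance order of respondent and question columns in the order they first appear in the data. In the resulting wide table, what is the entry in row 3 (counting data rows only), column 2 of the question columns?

With rows in first-appearance order of respondent, row 3 is respondent=R29. question columns in first-appearance order: q019, q021, q018, q020; column 2 is q021.
Long rows with respondent=R29, question=q021: 314 + 707 = 1021.

1021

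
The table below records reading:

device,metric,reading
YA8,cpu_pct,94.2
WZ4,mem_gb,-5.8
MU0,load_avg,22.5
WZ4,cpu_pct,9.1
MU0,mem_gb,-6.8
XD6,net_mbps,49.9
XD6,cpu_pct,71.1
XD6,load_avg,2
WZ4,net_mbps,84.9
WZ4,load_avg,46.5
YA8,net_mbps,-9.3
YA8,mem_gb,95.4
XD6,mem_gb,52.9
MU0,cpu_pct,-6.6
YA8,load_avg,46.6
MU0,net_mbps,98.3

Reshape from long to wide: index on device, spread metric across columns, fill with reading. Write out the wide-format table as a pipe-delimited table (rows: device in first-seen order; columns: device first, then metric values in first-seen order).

| device | cpu_pct | mem_gb | load_avg | net_mbps |
| YA8 | 94.2 | 95.4 | 46.6 | -9.3 |
| WZ4 | 9.1 | -5.8 | 46.5 | 84.9 |
| MU0 | -6.6 | -6.8 | 22.5 | 98.3 |
| XD6 | 71.1 | 52.9 | 2 | 49.9 |

Columns: device plus the 4 distinct metric values (cpu_pct, mem_gb, load_avg, net_mbps).
For example, row YA8 column cpu_pct takes reading=94.2 from the long row (YA8, cpu_pct).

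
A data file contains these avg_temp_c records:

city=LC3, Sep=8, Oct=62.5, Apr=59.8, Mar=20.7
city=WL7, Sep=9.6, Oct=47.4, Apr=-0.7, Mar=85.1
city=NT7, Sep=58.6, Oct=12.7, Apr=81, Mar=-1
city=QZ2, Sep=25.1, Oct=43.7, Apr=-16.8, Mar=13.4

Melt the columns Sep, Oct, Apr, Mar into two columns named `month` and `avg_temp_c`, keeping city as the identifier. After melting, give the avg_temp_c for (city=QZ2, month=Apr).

-16.8

Unpivoting turns each (city, wide-column) pair into one long row.
The wide cell at row QZ2, column Apr holds -16.8, so the long row (QZ2, Apr) has avg_temp_c=-16.8.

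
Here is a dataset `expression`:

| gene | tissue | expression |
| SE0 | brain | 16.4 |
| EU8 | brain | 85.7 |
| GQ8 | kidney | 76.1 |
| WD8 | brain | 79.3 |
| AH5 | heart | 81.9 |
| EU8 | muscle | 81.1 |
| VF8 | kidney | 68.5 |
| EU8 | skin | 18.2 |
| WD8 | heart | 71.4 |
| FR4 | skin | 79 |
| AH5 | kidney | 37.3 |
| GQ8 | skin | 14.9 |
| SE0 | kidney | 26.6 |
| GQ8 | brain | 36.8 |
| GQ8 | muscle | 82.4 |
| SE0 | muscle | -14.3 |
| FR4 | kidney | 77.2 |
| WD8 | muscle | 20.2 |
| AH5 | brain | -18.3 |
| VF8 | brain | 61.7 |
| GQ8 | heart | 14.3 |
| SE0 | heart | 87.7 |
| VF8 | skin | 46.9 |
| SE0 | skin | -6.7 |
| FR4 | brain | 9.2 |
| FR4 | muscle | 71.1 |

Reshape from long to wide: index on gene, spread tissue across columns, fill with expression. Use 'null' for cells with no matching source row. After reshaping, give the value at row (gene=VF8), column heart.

null

No long-format row has gene=VF8 and tissue=heart, so the cell is null.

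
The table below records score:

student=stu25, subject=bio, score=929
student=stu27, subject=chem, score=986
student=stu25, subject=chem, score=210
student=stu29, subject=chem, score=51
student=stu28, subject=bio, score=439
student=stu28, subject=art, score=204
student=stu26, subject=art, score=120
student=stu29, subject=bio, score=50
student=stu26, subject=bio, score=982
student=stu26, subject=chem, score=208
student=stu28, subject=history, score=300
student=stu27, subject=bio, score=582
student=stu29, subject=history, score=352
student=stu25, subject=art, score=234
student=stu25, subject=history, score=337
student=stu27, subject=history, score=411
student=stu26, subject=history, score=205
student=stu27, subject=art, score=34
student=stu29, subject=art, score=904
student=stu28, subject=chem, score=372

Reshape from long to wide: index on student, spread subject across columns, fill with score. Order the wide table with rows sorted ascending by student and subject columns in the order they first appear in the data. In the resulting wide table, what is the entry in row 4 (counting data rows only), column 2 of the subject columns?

372

With rows sorted ascending by student, row 4 is student=stu28. subject columns in first-appearance order: bio, chem, art, history; column 2 is chem.
Long rows with student=stu28, subject=chem: score = 372.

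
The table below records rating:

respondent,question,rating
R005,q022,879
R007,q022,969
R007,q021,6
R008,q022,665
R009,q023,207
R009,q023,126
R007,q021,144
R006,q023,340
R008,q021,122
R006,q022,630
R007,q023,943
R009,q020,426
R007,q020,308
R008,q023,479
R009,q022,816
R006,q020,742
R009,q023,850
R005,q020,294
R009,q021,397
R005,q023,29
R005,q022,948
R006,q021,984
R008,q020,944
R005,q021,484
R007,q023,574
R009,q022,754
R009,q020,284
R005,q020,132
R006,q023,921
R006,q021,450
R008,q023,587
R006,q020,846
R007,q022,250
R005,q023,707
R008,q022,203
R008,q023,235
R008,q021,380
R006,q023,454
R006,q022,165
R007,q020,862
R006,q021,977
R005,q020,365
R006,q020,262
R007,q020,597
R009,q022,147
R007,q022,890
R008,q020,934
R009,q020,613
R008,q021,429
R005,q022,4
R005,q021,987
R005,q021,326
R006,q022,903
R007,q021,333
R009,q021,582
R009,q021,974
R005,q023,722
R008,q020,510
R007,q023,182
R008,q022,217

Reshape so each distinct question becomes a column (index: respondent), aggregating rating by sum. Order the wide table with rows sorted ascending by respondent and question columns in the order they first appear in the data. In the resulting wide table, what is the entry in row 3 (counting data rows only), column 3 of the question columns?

With rows sorted ascending by respondent, row 3 is respondent=R007. question columns in first-appearance order: q022, q021, q023, q020; column 3 is q023.
Long rows with respondent=R007, question=q023: 943 + 574 + 182 = 1699.

1699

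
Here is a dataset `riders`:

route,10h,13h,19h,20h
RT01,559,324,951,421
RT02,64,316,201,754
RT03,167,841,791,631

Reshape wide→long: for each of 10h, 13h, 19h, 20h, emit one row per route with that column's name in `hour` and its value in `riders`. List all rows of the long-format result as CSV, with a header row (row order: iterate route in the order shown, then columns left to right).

Each (route, column) pair becomes one row: 3 × 4 = 12 rows.
For example, (RT01, 10h) → riders=559.

route,hour,riders
RT01,10h,559
RT01,13h,324
RT01,19h,951
RT01,20h,421
RT02,10h,64
RT02,13h,316
RT02,19h,201
RT02,20h,754
RT03,10h,167
RT03,13h,841
RT03,19h,791
RT03,20h,631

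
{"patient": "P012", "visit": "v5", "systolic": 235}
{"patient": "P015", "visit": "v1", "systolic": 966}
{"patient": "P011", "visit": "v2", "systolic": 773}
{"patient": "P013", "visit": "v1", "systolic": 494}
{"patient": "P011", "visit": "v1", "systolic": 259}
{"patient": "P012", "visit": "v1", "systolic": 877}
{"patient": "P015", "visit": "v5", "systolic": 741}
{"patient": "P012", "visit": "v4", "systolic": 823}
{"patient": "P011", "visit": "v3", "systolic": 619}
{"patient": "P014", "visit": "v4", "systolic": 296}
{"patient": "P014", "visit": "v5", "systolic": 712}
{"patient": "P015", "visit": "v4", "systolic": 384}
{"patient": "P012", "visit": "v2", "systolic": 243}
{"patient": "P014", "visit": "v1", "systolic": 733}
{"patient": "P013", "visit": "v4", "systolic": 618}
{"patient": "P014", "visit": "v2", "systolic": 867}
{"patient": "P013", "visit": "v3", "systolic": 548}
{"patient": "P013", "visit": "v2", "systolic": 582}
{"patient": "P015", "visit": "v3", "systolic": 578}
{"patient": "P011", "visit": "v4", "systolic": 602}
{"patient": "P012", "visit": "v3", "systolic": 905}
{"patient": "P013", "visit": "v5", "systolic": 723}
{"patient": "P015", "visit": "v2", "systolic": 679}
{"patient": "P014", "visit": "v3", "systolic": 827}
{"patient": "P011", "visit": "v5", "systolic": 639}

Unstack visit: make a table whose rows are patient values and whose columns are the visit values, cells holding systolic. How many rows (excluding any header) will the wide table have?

5 distinct patient values → 5 rows.

5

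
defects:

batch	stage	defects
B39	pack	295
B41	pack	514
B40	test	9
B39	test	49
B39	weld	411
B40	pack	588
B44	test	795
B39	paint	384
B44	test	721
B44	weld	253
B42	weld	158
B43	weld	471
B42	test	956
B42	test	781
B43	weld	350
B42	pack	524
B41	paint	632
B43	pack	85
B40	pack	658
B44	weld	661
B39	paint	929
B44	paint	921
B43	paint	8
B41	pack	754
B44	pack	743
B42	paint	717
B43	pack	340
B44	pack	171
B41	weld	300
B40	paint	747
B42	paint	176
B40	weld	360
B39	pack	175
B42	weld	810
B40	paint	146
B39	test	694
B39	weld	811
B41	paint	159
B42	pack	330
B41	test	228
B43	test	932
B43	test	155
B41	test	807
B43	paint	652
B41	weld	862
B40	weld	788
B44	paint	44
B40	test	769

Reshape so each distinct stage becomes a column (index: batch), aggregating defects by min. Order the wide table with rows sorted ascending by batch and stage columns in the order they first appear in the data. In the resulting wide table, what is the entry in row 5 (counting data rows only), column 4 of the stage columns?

8

With rows sorted ascending by batch, row 5 is batch=B43. stage columns in first-appearance order: pack, test, weld, paint; column 4 is paint.
Long rows with batch=B43, stage=paint: min(8, 652) = 8.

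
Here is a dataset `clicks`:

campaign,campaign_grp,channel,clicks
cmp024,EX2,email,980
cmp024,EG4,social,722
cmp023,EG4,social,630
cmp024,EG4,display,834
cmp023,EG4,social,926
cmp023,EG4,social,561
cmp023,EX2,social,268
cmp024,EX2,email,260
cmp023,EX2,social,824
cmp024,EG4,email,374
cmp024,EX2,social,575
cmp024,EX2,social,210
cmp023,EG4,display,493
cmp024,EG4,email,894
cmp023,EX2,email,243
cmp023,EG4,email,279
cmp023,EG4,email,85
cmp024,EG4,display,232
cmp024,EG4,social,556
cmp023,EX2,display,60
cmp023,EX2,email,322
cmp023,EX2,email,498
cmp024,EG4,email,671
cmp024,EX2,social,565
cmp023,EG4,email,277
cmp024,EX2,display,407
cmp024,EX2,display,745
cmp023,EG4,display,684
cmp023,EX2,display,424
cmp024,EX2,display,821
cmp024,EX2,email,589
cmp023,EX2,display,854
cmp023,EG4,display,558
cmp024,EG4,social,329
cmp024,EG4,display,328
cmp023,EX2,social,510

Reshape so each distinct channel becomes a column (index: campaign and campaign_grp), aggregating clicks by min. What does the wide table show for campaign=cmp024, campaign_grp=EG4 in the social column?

Rows with campaign=cmp024, campaign_grp=EG4 and channel=social: clicks values are 722, 556, 329.
min(722, 556, 329) = 329.

329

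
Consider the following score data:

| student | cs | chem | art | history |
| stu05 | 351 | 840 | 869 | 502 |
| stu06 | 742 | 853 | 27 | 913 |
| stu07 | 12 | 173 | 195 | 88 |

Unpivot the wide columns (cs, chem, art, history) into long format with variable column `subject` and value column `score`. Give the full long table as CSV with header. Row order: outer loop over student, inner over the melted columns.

student,subject,score
stu05,cs,351
stu05,chem,840
stu05,art,869
stu05,history,502
stu06,cs,742
stu06,chem,853
stu06,art,27
stu06,history,913
stu07,cs,12
stu07,chem,173
stu07,art,195
stu07,history,88

Each (student, column) pair becomes one row: 3 × 4 = 12 rows.
For example, (stu05, cs) → score=351.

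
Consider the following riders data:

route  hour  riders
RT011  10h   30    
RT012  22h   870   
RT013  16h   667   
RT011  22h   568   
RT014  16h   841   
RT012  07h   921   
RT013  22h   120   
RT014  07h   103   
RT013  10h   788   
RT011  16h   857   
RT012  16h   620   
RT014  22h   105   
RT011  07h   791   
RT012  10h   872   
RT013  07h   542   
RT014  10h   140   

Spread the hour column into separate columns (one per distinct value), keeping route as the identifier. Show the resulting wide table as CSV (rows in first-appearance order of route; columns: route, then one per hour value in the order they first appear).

route,10h,22h,16h,07h
RT011,30,568,857,791
RT012,872,870,620,921
RT013,788,120,667,542
RT014,140,105,841,103

Columns: route plus the 4 distinct hour values (10h, 22h, 16h, 07h).
For example, row RT011 column 10h takes riders=30 from the long row (RT011, 10h).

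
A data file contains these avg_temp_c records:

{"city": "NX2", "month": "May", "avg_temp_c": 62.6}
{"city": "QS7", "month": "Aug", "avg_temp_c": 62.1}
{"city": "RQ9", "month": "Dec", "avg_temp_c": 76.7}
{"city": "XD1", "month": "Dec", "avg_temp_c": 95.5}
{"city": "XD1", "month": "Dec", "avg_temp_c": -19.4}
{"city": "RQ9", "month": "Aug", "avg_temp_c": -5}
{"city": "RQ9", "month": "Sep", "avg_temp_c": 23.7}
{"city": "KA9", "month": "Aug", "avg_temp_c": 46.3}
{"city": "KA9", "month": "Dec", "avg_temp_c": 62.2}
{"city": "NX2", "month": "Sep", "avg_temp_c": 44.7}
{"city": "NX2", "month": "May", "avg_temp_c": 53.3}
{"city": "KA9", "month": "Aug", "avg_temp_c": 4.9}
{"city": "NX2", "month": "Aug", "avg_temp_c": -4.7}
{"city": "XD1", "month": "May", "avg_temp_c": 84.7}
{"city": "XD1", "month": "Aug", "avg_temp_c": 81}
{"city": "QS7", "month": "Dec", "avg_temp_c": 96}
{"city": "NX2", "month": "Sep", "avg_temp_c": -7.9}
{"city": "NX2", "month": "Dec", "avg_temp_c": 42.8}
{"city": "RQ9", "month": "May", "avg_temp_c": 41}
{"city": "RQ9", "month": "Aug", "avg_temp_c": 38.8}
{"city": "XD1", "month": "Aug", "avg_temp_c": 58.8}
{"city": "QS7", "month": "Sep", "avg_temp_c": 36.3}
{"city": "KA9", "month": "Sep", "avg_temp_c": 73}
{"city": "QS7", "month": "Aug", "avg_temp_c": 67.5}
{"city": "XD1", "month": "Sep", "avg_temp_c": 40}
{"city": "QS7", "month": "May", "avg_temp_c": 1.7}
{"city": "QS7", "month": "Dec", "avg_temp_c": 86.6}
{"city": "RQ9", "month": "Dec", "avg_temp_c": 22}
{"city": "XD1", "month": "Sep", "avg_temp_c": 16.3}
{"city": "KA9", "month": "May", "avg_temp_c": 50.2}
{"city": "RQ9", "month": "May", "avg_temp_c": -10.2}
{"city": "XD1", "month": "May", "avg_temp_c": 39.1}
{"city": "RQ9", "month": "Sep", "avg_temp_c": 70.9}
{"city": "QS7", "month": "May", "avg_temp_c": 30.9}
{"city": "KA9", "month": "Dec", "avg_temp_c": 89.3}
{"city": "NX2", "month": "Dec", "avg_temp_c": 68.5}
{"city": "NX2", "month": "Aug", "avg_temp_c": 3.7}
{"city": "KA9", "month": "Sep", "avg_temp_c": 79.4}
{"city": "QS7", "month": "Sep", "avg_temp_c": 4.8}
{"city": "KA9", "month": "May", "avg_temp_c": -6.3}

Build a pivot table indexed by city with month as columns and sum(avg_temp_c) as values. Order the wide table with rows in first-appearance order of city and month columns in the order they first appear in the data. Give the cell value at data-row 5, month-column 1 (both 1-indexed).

With rows in first-appearance order of city, row 5 is city=KA9. month columns in first-appearance order: May, Aug, Dec, Sep; column 1 is May.
Long rows with city=KA9, month=May: 50.2 + -6.3 = 43.9.

43.9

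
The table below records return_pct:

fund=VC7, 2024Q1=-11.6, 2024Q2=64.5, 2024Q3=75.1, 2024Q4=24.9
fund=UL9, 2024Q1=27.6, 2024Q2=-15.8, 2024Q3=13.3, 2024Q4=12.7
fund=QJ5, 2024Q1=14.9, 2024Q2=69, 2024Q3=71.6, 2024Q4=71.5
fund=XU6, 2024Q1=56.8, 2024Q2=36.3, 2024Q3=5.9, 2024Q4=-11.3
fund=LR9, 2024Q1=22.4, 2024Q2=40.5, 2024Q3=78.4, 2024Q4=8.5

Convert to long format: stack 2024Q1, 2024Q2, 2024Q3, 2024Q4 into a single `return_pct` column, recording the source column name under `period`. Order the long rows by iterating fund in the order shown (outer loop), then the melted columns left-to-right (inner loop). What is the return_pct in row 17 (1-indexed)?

22.4

20 rows total (5 × 4). Row 17: index ⌊(17-1)/4⌋ = 4 into fund → LR9; (17-1) mod 4 = 0 into the melted columns → 2024Q1.
So row 17 is (LR9, 2024Q1, 22.4); return_pct = 22.4.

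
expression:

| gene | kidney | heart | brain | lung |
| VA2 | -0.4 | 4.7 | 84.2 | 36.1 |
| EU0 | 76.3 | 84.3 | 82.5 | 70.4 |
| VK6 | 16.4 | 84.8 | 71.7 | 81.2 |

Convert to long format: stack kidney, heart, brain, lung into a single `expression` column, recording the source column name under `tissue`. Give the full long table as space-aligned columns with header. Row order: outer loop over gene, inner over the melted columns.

Each (gene, column) pair becomes one row: 3 × 4 = 12 rows.
For example, (VA2, kidney) → expression=-0.4.

gene  tissue  expression
VA2   kidney  -0.4      
VA2   heart   4.7       
VA2   brain   84.2      
VA2   lung    36.1      
EU0   kidney  76.3      
EU0   heart   84.3      
EU0   brain   82.5      
EU0   lung    70.4      
VK6   kidney  16.4      
VK6   heart   84.8      
VK6   brain   71.7      
VK6   lung    81.2      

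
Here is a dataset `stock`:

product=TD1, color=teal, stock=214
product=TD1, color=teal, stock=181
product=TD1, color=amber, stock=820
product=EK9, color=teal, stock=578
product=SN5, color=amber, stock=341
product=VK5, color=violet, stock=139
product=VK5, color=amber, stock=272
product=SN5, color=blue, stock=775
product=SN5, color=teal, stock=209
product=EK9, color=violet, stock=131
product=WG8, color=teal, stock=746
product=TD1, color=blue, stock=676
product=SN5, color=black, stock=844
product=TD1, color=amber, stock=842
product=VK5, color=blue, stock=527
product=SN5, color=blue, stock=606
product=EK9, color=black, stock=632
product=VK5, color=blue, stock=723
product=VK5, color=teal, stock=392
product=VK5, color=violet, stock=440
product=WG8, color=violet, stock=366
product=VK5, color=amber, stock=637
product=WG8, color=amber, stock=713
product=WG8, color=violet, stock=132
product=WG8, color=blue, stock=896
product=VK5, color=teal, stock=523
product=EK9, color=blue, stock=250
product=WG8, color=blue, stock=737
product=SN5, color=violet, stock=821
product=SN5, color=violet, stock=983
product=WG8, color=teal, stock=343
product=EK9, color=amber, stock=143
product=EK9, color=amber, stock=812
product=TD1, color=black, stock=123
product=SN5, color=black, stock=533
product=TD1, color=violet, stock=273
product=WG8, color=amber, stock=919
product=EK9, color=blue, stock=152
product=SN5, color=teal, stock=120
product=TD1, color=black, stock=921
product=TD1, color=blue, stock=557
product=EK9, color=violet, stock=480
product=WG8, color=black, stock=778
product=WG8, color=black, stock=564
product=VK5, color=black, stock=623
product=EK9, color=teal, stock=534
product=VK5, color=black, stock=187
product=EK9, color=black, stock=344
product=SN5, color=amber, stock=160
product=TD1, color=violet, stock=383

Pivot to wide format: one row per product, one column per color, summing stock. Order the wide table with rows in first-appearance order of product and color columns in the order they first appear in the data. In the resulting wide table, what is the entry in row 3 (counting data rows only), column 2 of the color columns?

501

With rows in first-appearance order of product, row 3 is product=SN5. color columns in first-appearance order: teal, amber, violet, blue, black; column 2 is amber.
Long rows with product=SN5, color=amber: 341 + 160 = 501.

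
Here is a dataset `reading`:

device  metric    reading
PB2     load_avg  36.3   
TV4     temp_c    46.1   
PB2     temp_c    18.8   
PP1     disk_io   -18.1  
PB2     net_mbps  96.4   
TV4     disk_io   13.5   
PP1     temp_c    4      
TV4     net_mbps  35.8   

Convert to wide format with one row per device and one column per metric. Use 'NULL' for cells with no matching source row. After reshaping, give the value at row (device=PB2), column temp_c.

18.8

The long row with device=PB2, metric=temp_c has reading=18.8.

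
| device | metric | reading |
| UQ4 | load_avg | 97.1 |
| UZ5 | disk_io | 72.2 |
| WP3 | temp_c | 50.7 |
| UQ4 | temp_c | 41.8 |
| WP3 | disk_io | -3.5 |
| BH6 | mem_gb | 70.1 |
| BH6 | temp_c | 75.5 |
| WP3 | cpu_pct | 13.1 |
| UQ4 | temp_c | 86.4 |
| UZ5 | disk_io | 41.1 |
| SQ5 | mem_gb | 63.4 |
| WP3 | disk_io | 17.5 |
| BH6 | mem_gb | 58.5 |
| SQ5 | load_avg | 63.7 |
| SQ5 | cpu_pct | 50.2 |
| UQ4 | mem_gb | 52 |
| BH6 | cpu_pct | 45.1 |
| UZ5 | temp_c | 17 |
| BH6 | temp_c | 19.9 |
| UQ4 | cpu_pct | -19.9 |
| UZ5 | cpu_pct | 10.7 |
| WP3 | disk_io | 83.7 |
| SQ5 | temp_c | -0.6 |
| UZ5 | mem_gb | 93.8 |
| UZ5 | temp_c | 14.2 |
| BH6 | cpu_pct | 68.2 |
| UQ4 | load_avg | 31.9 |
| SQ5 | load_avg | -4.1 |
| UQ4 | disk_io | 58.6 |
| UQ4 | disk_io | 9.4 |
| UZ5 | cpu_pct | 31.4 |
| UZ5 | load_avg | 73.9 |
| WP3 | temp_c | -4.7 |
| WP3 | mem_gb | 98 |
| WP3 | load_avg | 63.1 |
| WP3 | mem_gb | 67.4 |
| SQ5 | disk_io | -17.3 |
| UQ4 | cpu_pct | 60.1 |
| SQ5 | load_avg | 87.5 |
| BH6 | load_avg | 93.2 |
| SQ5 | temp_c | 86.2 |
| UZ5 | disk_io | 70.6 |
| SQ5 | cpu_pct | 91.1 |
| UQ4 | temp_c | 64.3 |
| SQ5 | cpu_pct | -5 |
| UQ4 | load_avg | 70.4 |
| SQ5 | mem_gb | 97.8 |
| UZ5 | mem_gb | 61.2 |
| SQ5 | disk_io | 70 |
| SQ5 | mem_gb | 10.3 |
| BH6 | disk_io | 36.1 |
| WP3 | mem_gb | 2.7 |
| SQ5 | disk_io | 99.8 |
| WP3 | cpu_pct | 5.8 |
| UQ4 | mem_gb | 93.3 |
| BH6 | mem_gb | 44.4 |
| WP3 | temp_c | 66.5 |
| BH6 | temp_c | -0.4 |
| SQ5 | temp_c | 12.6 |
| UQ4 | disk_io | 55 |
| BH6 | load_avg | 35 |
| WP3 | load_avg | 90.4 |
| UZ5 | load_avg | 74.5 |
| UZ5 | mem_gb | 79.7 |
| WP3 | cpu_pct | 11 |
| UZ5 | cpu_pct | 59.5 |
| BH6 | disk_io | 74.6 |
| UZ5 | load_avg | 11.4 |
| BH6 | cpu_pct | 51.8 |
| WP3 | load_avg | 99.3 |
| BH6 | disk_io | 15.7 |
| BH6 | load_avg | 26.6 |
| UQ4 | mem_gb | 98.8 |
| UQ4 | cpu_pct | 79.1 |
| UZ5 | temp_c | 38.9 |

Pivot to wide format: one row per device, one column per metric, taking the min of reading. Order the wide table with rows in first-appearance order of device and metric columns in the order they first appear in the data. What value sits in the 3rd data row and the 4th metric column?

2.7

With rows in first-appearance order of device, row 3 is device=WP3. metric columns in first-appearance order: load_avg, disk_io, temp_c, mem_gb, cpu_pct; column 4 is mem_gb.
Long rows with device=WP3, metric=mem_gb: min(98, 67.4, 2.7) = 2.7.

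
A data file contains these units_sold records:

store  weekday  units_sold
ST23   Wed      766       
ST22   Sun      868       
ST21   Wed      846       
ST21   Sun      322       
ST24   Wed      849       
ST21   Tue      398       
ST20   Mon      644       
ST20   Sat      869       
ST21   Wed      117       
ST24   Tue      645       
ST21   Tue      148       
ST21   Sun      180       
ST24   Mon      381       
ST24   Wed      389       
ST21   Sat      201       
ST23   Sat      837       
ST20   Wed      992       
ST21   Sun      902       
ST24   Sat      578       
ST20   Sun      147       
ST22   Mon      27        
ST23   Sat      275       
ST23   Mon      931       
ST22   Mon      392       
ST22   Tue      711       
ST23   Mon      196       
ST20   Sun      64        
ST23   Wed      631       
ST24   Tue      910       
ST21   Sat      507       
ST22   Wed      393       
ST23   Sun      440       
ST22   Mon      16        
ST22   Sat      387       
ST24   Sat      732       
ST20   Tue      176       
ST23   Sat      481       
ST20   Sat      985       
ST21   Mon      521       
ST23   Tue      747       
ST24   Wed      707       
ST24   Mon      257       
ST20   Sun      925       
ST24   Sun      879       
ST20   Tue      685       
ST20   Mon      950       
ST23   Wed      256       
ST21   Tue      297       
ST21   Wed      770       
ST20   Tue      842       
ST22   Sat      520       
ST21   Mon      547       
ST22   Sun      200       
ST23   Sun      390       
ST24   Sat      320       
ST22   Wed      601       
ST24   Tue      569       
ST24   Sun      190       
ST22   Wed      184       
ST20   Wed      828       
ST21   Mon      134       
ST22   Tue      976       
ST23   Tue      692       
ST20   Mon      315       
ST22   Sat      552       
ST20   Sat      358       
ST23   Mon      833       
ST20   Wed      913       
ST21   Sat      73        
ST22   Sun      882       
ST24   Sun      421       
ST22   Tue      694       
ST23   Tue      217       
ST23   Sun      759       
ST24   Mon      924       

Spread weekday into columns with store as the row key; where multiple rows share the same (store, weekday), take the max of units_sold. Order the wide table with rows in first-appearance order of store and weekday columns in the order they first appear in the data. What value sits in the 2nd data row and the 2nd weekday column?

882

With rows in first-appearance order of store, row 2 is store=ST22. weekday columns in first-appearance order: Wed, Sun, Tue, Mon, Sat; column 2 is Sun.
Long rows with store=ST22, weekday=Sun: max(868, 200, 882) = 882.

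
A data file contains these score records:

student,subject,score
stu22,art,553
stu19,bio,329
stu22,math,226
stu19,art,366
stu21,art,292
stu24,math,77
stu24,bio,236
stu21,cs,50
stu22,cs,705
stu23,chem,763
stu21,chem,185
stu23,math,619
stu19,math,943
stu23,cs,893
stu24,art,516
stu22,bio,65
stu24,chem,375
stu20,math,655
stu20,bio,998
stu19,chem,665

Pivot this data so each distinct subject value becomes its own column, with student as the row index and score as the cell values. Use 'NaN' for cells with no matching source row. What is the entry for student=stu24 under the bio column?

236

The long row with student=stu24, subject=bio has score=236.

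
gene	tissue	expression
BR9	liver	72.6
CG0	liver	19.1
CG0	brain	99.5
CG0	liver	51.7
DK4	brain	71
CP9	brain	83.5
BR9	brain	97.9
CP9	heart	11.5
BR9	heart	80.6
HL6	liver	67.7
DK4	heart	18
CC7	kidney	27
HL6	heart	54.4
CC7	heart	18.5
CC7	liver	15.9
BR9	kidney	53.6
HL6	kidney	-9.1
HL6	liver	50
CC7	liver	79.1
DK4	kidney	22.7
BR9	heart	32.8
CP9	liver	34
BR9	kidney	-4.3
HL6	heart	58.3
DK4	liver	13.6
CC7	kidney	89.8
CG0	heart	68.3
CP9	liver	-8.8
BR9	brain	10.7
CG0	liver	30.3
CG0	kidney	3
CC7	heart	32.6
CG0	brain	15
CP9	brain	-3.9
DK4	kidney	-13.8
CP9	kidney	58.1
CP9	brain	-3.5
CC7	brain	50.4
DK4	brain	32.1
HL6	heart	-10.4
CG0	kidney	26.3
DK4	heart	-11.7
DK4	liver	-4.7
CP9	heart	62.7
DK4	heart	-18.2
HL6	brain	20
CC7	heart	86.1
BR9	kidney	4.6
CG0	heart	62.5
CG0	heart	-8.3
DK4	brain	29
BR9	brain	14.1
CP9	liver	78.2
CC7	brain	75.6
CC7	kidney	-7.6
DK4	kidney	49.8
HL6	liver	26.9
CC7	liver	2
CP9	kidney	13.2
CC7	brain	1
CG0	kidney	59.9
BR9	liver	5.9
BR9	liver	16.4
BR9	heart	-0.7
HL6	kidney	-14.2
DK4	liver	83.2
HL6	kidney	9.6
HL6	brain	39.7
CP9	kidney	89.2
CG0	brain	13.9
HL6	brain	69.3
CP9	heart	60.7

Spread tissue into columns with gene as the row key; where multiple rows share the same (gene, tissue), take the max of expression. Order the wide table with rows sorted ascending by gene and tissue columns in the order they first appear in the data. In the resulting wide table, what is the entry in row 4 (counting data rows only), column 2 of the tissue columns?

83.5

With rows sorted ascending by gene, row 4 is gene=CP9. tissue columns in first-appearance order: liver, brain, heart, kidney; column 2 is brain.
Long rows with gene=CP9, tissue=brain: max(83.5, -3.9, -3.5) = 83.5.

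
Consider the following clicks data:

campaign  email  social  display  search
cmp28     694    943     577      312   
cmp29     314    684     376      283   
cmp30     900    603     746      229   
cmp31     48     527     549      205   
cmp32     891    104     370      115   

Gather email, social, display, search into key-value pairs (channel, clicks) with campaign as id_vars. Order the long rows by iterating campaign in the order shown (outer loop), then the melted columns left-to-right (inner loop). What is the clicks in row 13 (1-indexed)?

48

20 rows total (5 × 4). Row 13: index ⌊(13-1)/4⌋ = 3 into campaign → cmp31; (13-1) mod 4 = 0 into the melted columns → email.
So row 13 is (cmp31, email, 48); clicks = 48.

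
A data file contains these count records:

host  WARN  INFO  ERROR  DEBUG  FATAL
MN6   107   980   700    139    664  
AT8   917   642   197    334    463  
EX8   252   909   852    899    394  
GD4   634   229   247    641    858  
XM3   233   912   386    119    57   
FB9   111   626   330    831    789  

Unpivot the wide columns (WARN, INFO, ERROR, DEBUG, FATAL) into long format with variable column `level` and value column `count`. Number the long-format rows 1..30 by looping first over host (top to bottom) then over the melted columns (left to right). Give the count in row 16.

634

30 rows total (6 × 5). Row 16: index ⌊(16-1)/5⌋ = 3 into host → GD4; (16-1) mod 5 = 0 into the melted columns → WARN.
So row 16 is (GD4, WARN, 634); count = 634.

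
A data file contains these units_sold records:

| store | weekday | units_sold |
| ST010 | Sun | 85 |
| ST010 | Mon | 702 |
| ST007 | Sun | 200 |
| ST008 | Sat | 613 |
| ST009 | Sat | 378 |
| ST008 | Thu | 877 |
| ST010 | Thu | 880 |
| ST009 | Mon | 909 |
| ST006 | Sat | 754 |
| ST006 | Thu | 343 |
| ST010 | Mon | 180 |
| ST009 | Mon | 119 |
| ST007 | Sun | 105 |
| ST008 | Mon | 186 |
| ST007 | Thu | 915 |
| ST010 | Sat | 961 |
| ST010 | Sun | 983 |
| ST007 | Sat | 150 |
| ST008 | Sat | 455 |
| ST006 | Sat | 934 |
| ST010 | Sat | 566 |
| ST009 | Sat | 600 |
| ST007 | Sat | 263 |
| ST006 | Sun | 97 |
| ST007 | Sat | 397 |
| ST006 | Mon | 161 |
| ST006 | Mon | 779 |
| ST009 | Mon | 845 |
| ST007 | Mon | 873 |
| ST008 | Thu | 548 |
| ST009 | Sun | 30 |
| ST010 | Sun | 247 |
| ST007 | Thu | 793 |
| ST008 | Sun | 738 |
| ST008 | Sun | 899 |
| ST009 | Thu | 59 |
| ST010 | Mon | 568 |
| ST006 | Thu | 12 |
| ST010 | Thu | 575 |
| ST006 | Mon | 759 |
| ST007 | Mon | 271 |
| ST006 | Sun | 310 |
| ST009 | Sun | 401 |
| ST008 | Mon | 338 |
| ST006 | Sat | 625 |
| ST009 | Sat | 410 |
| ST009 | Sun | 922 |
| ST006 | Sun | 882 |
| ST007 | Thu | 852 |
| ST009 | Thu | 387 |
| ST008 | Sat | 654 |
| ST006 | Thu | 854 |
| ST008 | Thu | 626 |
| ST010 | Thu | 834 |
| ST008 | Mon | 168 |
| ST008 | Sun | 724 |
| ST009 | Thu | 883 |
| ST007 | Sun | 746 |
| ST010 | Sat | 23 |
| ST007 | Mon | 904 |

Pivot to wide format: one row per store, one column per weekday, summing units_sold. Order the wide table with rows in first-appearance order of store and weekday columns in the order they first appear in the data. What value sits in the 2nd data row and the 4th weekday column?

2560

With rows in first-appearance order of store, row 2 is store=ST007. weekday columns in first-appearance order: Sun, Mon, Sat, Thu; column 4 is Thu.
Long rows with store=ST007, weekday=Thu: 915 + 793 + 852 = 2560.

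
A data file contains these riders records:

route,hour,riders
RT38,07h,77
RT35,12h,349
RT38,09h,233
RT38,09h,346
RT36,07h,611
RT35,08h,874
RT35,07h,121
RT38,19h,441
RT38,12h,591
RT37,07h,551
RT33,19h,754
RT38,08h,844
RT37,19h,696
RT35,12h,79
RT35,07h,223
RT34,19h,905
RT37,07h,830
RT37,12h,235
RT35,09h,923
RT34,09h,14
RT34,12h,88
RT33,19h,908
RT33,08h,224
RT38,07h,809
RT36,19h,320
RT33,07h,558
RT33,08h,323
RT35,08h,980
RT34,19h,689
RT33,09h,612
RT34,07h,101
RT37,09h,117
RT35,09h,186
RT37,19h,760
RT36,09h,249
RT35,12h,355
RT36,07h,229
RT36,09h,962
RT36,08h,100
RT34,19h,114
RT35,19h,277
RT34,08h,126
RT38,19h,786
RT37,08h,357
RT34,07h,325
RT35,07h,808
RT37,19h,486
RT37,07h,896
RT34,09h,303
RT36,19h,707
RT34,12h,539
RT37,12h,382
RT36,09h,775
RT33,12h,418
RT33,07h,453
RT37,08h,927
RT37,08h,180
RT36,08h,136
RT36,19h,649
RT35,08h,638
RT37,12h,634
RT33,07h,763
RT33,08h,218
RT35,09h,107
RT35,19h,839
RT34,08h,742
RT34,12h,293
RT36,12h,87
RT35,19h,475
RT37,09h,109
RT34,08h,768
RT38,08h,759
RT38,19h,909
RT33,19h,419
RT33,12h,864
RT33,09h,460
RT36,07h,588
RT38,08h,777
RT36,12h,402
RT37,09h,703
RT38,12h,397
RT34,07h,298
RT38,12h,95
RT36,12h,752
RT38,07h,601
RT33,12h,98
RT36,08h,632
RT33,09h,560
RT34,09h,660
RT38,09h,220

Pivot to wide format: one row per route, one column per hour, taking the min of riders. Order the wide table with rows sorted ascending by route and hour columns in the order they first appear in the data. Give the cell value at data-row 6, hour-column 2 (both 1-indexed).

With rows sorted ascending by route, row 6 is route=RT38. hour columns in first-appearance order: 07h, 12h, 09h, 08h, 19h; column 2 is 12h.
Long rows with route=RT38, hour=12h: min(591, 397, 95) = 95.

95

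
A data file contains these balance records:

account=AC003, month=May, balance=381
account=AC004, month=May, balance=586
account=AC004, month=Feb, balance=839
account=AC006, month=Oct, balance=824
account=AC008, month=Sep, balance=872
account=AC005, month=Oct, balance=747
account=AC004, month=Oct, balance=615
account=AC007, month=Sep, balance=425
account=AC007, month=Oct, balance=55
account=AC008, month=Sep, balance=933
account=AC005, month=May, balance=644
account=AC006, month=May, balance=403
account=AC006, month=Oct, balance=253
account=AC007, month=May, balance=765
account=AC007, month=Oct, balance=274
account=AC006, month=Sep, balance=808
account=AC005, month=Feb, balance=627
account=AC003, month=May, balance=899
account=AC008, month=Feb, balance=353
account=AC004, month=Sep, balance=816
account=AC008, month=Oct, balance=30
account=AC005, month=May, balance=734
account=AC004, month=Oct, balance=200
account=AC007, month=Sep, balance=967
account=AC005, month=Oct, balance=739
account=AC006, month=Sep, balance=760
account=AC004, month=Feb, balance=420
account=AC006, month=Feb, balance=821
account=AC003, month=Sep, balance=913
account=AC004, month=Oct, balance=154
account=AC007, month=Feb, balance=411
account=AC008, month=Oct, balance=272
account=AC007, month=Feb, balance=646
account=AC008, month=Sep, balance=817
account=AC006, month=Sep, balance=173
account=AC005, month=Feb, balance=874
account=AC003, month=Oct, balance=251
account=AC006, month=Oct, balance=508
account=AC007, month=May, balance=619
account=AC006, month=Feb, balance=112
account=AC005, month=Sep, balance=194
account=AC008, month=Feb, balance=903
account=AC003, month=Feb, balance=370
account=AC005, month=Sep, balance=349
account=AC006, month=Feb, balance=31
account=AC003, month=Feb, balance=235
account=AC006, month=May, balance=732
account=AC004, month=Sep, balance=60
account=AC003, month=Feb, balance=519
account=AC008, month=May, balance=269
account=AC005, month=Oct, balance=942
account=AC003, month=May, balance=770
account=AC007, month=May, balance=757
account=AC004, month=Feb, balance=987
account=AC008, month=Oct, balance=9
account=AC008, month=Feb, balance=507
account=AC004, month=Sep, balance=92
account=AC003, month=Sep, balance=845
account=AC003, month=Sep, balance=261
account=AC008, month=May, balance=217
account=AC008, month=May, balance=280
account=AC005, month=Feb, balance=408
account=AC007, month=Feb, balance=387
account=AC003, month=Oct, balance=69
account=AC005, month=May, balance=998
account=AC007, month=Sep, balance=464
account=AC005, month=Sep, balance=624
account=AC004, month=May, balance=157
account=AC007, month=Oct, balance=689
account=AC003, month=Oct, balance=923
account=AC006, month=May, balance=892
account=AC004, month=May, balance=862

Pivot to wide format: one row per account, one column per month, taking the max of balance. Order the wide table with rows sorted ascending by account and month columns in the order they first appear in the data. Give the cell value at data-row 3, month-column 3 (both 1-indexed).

With rows sorted ascending by account, row 3 is account=AC005. month columns in first-appearance order: May, Feb, Oct, Sep; column 3 is Oct.
Long rows with account=AC005, month=Oct: max(747, 739, 942) = 942.

942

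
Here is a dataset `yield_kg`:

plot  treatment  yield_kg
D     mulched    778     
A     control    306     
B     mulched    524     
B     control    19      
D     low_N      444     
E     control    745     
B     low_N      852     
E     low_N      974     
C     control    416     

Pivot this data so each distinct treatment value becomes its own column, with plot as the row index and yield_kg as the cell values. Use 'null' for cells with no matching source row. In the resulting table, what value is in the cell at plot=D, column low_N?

The long row with plot=D, treatment=low_N has yield_kg=444.

444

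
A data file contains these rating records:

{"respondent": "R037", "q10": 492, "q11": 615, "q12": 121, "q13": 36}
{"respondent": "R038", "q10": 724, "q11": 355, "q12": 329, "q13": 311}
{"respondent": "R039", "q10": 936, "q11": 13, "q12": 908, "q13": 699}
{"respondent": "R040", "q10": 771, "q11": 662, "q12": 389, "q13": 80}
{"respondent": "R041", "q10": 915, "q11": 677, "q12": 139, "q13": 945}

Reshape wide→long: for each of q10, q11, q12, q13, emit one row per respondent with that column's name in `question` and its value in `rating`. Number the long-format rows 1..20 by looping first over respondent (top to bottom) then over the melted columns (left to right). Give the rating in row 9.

936

20 rows total (5 × 4). Row 9: index ⌊(9-1)/4⌋ = 2 into respondent → R039; (9-1) mod 4 = 0 into the melted columns → q10.
So row 9 is (R039, q10, 936); rating = 936.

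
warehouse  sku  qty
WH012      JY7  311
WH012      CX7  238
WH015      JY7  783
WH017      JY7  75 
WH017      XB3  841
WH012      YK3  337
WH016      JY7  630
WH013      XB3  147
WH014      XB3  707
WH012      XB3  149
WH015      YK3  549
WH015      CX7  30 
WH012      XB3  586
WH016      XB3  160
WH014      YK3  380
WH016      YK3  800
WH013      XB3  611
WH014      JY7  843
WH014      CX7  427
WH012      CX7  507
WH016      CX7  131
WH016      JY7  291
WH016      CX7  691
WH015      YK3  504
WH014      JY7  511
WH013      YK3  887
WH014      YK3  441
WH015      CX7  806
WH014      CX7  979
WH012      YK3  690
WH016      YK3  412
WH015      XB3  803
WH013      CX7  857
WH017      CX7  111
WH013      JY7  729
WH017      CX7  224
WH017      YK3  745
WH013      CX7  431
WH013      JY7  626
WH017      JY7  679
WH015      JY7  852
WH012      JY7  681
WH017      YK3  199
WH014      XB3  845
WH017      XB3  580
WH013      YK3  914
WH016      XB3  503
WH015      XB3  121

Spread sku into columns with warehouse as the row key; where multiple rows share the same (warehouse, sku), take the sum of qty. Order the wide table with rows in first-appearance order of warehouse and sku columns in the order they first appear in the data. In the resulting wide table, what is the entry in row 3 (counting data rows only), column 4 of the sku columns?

944

With rows in first-appearance order of warehouse, row 3 is warehouse=WH017. sku columns in first-appearance order: JY7, CX7, XB3, YK3; column 4 is YK3.
Long rows with warehouse=WH017, sku=YK3: 745 + 199 = 944.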